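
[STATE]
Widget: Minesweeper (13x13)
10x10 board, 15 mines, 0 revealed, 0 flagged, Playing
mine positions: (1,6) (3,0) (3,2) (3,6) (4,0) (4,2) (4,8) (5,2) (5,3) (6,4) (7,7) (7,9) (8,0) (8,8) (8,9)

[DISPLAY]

■■■■■■■■■■   
■■■■■■■■■■   
■■■■■■■■■■   
■■■■■■■■■■   
■■■■■■■■■■   
■■■■■■■■■■   
■■■■■■■■■■   
■■■■■■■■■■   
■■■■■■■■■■   
■■■■■■■■■■   
             
             
             


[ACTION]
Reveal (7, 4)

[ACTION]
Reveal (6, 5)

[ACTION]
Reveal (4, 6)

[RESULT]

■■■■■■■■■■   
■■■■■■■■■■   
■■■■■■■■■■   
■■■■■■■■■■   
■■■■■■1■■■   
■■■■■■■■■■   
■■■■■1■■■■   
■■■■1■■■■■   
■■■■■■■■■■   
■■■■■■■■■■   
             
             
             


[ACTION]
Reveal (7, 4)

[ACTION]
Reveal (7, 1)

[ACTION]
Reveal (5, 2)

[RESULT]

■■■■■■■■■■   
■■■■■■✹■■■   
■■■■■■■■■■   
✹■✹■■■✹■■■   
✹■✹■■■1■✹■   
■■✹✹■■■■■■   
■■■■✹1■■■■   
■1■■1■■✹■✹   
✹■■■■■■■✹✹   
■■■■■■■■■■   
             
             
             


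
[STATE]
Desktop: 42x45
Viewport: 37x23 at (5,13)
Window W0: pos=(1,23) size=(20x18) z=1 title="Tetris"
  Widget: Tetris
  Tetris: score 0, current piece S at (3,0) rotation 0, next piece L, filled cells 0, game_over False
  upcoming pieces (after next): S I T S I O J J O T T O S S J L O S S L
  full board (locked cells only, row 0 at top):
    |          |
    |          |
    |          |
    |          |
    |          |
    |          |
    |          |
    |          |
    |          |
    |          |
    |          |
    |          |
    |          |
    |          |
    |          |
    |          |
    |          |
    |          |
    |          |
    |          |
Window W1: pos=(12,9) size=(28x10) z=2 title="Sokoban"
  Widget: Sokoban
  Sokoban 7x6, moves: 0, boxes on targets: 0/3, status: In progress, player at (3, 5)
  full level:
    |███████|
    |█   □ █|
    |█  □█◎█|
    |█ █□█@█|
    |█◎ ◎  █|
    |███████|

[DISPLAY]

       ┃█   □ █                   ┃  
       ┃█  □█◎█                   ┃  
       ┃█ █□█@█                   ┃  
       ┃█◎ ◎  █                   ┃  
       ┃███████                   ┃  
       ┗━━━━━━━━━━━━━━━━━━━━━━━━━━┛  
                                     
                                     
                                     
                                     
━━━━━━━━━━━━━━━┓                     
tris           ┃                     
───────────────┨                     
               ┃                     
               ┃                     
               ┃                     
               ┃                     
               ┃                     
               ┃                     
               ┃                     
               ┃                     
               ┃                     
               ┃                     


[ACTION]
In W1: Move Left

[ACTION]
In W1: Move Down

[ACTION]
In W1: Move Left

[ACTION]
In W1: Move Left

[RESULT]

       ┃█   □ █                   ┃  
       ┃█  □█◎█                   ┃  
       ┃█ █□█ █                   ┃  
       ┃█◎ +  █                   ┃  
       ┃███████                   ┃  
       ┗━━━━━━━━━━━━━━━━━━━━━━━━━━┛  
                                     
                                     
                                     
                                     
━━━━━━━━━━━━━━━┓                     
tris           ┃                     
───────────────┨                     
               ┃                     
               ┃                     
               ┃                     
               ┃                     
               ┃                     
               ┃                     
               ┃                     
               ┃                     
               ┃                     
               ┃                     


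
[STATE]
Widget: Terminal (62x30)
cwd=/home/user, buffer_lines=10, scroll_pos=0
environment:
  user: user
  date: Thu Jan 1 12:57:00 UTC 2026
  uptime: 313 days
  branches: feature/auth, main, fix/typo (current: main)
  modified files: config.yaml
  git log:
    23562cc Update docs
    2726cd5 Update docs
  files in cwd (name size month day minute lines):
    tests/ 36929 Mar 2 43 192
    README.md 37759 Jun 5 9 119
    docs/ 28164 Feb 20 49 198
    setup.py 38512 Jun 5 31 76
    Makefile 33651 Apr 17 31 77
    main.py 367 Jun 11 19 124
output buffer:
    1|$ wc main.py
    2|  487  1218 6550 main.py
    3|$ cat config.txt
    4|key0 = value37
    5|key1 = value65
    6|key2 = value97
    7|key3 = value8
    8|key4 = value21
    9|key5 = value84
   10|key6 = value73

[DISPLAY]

$ wc main.py                                                  
  487  1218 6550 main.py                                      
$ cat config.txt                                              
key0 = value37                                                
key1 = value65                                                
key2 = value97                                                
key3 = value8                                                 
key4 = value21                                                
key5 = value84                                                
key6 = value73                                                
$ █                                                           
                                                              
                                                              
                                                              
                                                              
                                                              
                                                              
                                                              
                                                              
                                                              
                                                              
                                                              
                                                              
                                                              
                                                              
                                                              
                                                              
                                                              
                                                              
                                                              


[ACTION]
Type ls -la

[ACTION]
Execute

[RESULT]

$ wc main.py                                                  
  487  1218 6550 main.py                                      
$ cat config.txt                                              
key0 = value37                                                
key1 = value65                                                
key2 = value97                                                
key3 = value8                                                 
key4 = value21                                                
key5 = value84                                                
key6 = value73                                                
$ ls -la                                                      
drwxr-xr-x  1 user group    36929 Mar  2 10:43 tests/         
-rw-r--r--  1 user group    37759 Jun  5 10:09 README.md      
drwxr-xr-x  1 user group    28164 Feb 20 10:49 docs/          
-rw-r--r--  1 user group    38512 Jun  5 10:31 setup.py       
-rw-r--r--  1 user group    33651 Apr 17 10:31 Makefile       
-rw-r--r--  1 user group      367 Jun 11 10:19 main.py        
$ █                                                           
                                                              
                                                              
                                                              
                                                              
                                                              
                                                              
                                                              
                                                              
                                                              
                                                              
                                                              
                                                              


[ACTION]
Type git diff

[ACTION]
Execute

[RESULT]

$ wc main.py                                                  
  487  1218 6550 main.py                                      
$ cat config.txt                                              
key0 = value37                                                
key1 = value65                                                
key2 = value97                                                
key3 = value8                                                 
key4 = value21                                                
key5 = value84                                                
key6 = value73                                                
$ ls -la                                                      
drwxr-xr-x  1 user group    36929 Mar  2 10:43 tests/         
-rw-r--r--  1 user group    37759 Jun  5 10:09 README.md      
drwxr-xr-x  1 user group    28164 Feb 20 10:49 docs/          
-rw-r--r--  1 user group    38512 Jun  5 10:31 setup.py       
-rw-r--r--  1 user group    33651 Apr 17 10:31 Makefile       
-rw-r--r--  1 user group      367 Jun 11 10:19 main.py        
$ git diff                                                    
diff --git a/main.py b/main.py                                
--- a/main.py                                                 
+++ b/main.py                                                 
@@ -1,3 +1,4 @@                                               
+# updated                                                    
 import sys                                                   
$ █                                                           
                                                              
                                                              
                                                              
                                                              
                                                              


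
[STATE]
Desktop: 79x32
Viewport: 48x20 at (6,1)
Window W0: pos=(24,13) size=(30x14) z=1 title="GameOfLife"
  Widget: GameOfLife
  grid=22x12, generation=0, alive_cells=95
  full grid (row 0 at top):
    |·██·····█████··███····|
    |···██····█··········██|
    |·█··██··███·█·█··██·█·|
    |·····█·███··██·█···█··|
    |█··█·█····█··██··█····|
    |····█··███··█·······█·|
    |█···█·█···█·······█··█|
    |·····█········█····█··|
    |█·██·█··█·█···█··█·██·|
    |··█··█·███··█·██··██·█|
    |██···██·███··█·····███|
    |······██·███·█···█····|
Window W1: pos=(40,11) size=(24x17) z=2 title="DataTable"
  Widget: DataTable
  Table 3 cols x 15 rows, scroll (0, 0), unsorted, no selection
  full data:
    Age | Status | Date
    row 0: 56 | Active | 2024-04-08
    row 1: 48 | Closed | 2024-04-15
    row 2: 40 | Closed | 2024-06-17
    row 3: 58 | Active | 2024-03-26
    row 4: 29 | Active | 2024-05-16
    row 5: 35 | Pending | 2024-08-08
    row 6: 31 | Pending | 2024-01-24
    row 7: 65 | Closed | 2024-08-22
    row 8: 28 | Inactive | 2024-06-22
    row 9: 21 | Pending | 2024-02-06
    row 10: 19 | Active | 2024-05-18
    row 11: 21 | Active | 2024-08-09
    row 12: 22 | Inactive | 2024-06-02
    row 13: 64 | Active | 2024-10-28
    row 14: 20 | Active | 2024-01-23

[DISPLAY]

                                                
                                                
                                                
                                                
                                                
                                                
                                                
                                                
                                                
                                                
                                  ┏━━━━━━━━━━━━━
                                  ┃ DataTable   
                  ┏━━━━━━━━━━━━━━━┠─────────────
                  ┃ GameOfLife    ┃Age│Status  │
                  ┠───────────────┃───┼────────┼
                  ┃Gen: 0         ┃56 │Active  │
                  ┃···██····█·····┃48 │Closed  │
                  ┃·█··██··███·█·█┃40 │Closed  │
                  ┃·····█·███··██·┃58 │Active  │
                  ┃█··█·█····█··██┃29 │Active  │


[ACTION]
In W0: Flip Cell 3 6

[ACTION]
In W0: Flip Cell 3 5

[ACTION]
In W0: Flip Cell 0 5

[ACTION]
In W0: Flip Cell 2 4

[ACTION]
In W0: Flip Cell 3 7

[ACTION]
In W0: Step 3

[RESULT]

                                                
                                                
                                                
                                                
                                                
                                                
                                                
                                                
                                                
                                                
                                  ┏━━━━━━━━━━━━━
                                  ┃ DataTable   
                  ┏━━━━━━━━━━━━━━━┠─────────────
                  ┃ GameOfLife    ┃Age│Status  │
                  ┠───────────────┃───┼────────┼
                  ┃Gen: 3         ┃56 │Active  │
                  ┃······█·█·█████┃48 │Closed  │
                  ┃···············┃40 │Closed  │
                  ┃·······███·····┃58 │Active  │
                  ┃···········█···┃29 │Active  │


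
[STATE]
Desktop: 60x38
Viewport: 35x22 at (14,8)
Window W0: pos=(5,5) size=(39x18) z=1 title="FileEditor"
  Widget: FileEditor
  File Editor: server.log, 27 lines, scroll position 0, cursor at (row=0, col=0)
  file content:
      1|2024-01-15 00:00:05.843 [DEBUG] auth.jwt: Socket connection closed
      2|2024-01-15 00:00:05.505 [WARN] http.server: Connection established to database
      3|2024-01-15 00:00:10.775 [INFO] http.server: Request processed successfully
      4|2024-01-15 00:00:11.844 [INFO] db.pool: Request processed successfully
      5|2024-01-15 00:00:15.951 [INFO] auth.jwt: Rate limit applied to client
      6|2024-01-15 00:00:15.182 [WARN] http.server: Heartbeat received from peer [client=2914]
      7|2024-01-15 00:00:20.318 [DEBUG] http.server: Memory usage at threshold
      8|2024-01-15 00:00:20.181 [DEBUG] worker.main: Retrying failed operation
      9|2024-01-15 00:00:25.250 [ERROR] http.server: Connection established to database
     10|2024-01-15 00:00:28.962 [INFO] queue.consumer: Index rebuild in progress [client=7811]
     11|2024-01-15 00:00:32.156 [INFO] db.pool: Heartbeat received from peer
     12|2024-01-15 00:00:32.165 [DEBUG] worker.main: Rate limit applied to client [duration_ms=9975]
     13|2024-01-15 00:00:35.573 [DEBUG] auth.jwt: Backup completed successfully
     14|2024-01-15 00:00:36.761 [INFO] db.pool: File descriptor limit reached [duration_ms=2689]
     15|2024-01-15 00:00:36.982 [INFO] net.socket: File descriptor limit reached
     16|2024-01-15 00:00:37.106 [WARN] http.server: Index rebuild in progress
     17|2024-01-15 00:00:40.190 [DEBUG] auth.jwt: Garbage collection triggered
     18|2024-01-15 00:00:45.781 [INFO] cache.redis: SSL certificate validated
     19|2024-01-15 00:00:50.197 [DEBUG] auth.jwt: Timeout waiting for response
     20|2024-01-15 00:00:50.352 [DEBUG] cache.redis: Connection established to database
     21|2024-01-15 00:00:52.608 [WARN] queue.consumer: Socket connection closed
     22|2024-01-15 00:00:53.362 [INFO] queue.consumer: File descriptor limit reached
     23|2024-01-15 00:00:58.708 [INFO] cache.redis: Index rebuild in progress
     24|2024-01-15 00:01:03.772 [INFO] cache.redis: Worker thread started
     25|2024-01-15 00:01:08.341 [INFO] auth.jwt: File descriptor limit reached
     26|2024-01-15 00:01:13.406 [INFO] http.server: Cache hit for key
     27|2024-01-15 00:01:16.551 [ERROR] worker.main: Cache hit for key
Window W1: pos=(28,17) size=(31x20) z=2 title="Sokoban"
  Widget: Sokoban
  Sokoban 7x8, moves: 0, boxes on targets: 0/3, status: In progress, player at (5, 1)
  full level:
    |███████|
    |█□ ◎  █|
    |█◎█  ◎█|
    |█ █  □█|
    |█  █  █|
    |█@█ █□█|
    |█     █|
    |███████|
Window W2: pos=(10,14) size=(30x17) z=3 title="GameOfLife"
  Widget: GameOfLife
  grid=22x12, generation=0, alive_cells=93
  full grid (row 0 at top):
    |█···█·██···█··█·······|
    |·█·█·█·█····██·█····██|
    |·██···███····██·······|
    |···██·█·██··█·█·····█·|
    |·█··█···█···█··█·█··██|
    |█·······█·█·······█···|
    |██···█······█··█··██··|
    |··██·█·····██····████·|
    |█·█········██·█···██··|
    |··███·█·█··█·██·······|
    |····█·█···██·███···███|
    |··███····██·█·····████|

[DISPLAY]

15 00:00:05.843 [DEBUG] auth▲┃     
15 00:00:05.505 [WARN] http.█┃     
15 00:00:10.775 [INFO] http.░┃     
15 00:00:11.844 [INFO] db.po░┃     
15 00:00:15.951 [INFO] auth.░┃     
15 00:00:15.182 [WARN] http.░┃     
━━━━━━━━━━━━━━━━━━━━━━━━━┓tp░┃     
meOfLife                 ┃rk░┃     
─────────────────────────┨tp░┃     
: 0                      ┃━━━━━━━━━
·█·██···█··█·······      ┃         
█·█·█····██·█····██      ┃─────────
···███····██·······      ┃         
██·█·██··█·█·····█·      ┃         
·█···█···█··█·█··██      ┃         
·····█·█·······█···      ┃         
··█······█··█··██··      ┃         
█·█·····██····████·      ┃         
········██·█···██··      ┃         
██·█·█··█·██·······      ┃         
·█·█···██·███···███      ┃/3       
██····██·█·····████      ┃         


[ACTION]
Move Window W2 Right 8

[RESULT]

15 00:00:05.843 [DEBUG] auth▲┃     
15 00:00:05.505 [WARN] http.█┃     
15 00:00:10.775 [INFO] http.░┃     
15 00:00:11.844 [INFO] db.po░┃     
15 00:00:15.951 [INFO] auth.░┃     
15 00:00:15.182 [WARN] http.░┃     
15 0┏━━━━━━━━━━━━━━━━━━━━━━━━━━━━┓ 
15 0┃ GameOfLife                 ┃ 
15 0┠────────────────────────────┨ 
15 0┃Gen: 0                      ┃━
15 0┃█···█·██···█··█·······      ┃ 
15 0┃·█·█·█·█····██·█····██      ┃─
15 0┃·██···███····██·······      ┃ 
15 0┃···██·█·██··█·█·····█·      ┃ 
━━━━┃·█··█···█···█··█·█··██      ┃ 
    ┃█·······█·█·······█···      ┃ 
    ┃██···█······█··█··██··      ┃ 
    ┃··██·█·····██····████·      ┃ 
    ┃█·█········██·█···██··      ┃ 
    ┃··███·█·█··█·██·······      ┃ 
    ┃····█·█···██·███···███      ┃ 
    ┃··███····██·█·····████      ┃ 


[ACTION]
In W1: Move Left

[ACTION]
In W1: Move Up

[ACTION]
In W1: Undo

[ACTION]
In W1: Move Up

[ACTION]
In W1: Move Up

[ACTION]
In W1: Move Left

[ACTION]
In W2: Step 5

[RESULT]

15 00:00:05.843 [DEBUG] auth▲┃     
15 00:00:05.505 [WARN] http.█┃     
15 00:00:10.775 [INFO] http.░┃     
15 00:00:11.844 [INFO] db.po░┃     
15 00:00:15.951 [INFO] auth.░┃     
15 00:00:15.182 [WARN] http.░┃     
15 0┏━━━━━━━━━━━━━━━━━━━━━━━━━━━━┓ 
15 0┃ GameOfLife                 ┃ 
15 0┠────────────────────────────┨ 
15 0┃Gen: 5                      ┃━
15 0┃···········██···█·····      ┃ 
15 0┃···██·····█···········      ┃─
15 0┃████·····█···██·█·····      ┃ 
15 0┃█·█·····█·█···········      ┃ 
━━━━┃········█···█·········      ┃ 
    ┃·········█··█·········      ┃ 
    ┃·····█···█·█··········      ┃ 
    ┃·····█················      ┃ 
    ┃·····█···········█····      ┃ 
    ┃····███·······███··█··      ┃ 
    ┃····███······█·█···█··      ┃ 
    ┃······█······█·█·███··      ┃ 


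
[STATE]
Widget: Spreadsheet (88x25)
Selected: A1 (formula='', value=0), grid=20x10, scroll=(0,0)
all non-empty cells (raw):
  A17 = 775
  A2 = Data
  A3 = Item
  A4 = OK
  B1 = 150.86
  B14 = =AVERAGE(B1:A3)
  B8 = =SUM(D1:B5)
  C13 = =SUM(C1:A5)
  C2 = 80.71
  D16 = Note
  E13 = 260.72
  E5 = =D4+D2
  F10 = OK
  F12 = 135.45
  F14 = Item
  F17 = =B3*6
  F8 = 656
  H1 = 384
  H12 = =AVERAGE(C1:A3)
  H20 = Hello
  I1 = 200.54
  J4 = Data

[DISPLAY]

A1:                                                                                     
       A       B       C       D       E       F       G       H       I       J        
----------------------------------------------------------------------------------------
  1      [0]  150.86       0       0       0       0       0     384  200.54       0    
  2 Data           0   80.71       0       0       0       0       0       0       0    
  3 Item           0       0       0       0       0       0       0       0       0    
  4 OK             0       0       0       0       0       0       0       0Data        
  5        0       0       0       0       0       0       0       0       0       0    
  6        0       0       0       0       0       0       0       0       0       0    
  7        0       0       0       0       0       0       0       0       0       0    
  8        0  231.57       0       0       0     656       0       0       0       0    
  9        0       0       0       0       0       0       0       0       0       0    
 10        0       0       0       0       0OK             0       0       0       0    
 11        0       0       0       0       0       0       0       0       0       0    
 12        0       0       0       0       0  135.45       0   33.08       0       0    
 13        0       0  231.57       0  260.72       0       0       0       0       0    
 14        0   37.72       0       0       0Item           0       0       0       0    
 15        0       0       0       0       0       0       0       0       0       0    
 16        0       0       0Note           0       0       0       0       0       0    
 17      775       0       0       0       0       0       0       0       0       0    
 18        0       0       0       0       0       0       0       0       0       0    
 19        0       0       0       0       0       0       0       0       0       0    
 20        0       0       0       0       0       0       0Hello          0       0    
                                                                                        
                                                                                        


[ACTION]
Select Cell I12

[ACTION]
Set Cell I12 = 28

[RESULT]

I12: 28                                                                                 
       A       B       C       D       E       F       G       H       I       J        
----------------------------------------------------------------------------------------
  1        0  150.86       0       0       0       0       0     384  200.54       0    
  2 Data           0   80.71       0       0       0       0       0       0       0    
  3 Item           0       0       0       0       0       0       0       0       0    
  4 OK             0       0       0       0       0       0       0       0Data        
  5        0       0       0       0       0       0       0       0       0       0    
  6        0       0       0       0       0       0       0       0       0       0    
  7        0       0       0       0       0       0       0       0       0       0    
  8        0  231.57       0       0       0     656       0       0       0       0    
  9        0       0       0       0       0       0       0       0       0       0    
 10        0       0       0       0       0OK             0       0       0       0    
 11        0       0       0       0       0       0       0       0       0       0    
 12        0       0       0       0       0  135.45       0   33.08    [28]       0    
 13        0       0  231.57       0  260.72       0       0       0       0       0    
 14        0   37.72       0       0       0Item           0       0       0       0    
 15        0       0       0       0       0       0       0       0       0       0    
 16        0       0       0Note           0       0       0       0       0       0    
 17      775       0       0       0       0       0       0       0       0       0    
 18        0       0       0       0       0       0       0       0       0       0    
 19        0       0       0       0       0       0       0       0       0       0    
 20        0       0       0       0       0       0       0Hello          0       0    
                                                                                        
                                                                                        


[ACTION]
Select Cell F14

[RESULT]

F14: Item                                                                               
       A       B       C       D       E       F       G       H       I       J        
----------------------------------------------------------------------------------------
  1        0  150.86       0       0       0       0       0     384  200.54       0    
  2 Data           0   80.71       0       0       0       0       0       0       0    
  3 Item           0       0       0       0       0       0       0       0       0    
  4 OK             0       0       0       0       0       0       0       0Data        
  5        0       0       0       0       0       0       0       0       0       0    
  6        0       0       0       0       0       0       0       0       0       0    
  7        0       0       0       0       0       0       0       0       0       0    
  8        0  231.57       0       0       0     656       0       0       0       0    
  9        0       0       0       0       0       0       0       0       0       0    
 10        0       0       0       0       0OK             0       0       0       0    
 11        0       0       0       0       0       0       0       0       0       0    
 12        0       0       0       0       0  135.45       0   33.08      28       0    
 13        0       0  231.57       0  260.72       0       0       0       0       0    
 14        0   37.72       0       0       0[Item]         0       0       0       0    
 15        0       0       0       0       0       0       0       0       0       0    
 16        0       0       0Note           0       0       0       0       0       0    
 17      775       0       0       0       0       0       0       0       0       0    
 18        0       0       0       0       0       0       0       0       0       0    
 19        0       0       0       0       0       0       0       0       0       0    
 20        0       0       0       0       0       0       0Hello          0       0    
                                                                                        
                                                                                        


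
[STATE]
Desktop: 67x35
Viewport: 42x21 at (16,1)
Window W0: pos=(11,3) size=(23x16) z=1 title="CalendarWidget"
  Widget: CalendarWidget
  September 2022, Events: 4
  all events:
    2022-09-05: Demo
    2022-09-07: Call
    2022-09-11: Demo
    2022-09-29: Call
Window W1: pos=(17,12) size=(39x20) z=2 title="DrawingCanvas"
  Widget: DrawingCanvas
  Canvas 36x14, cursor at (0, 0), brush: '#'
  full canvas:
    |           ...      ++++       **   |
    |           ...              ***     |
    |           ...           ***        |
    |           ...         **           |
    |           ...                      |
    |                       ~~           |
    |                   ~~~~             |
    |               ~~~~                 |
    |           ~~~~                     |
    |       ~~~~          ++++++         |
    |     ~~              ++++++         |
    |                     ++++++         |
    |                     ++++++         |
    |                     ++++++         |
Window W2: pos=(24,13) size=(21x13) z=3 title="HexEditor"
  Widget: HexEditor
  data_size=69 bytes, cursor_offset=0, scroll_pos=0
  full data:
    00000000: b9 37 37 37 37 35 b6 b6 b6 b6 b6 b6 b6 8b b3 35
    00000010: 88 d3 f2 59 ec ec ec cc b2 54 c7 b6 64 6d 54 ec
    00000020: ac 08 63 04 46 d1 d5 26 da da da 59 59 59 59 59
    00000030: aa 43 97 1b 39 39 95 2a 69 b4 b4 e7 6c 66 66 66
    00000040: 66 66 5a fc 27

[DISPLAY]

                                          
                                          
━━━━━━━━━━━━━━━━━┓                        
endarWidget      ┃                        
─────────────────┨                        
September 2022   ┃                        
u We Th Fr Sa Su ┃                        
      1  2  3  4 ┃                        
 6  7*  8  9 10 1┃                        
3 14 15 16 17 18 ┃                        
0 21 22 23 24 25 ┃                        
7┏━━━━━━━━━━━━━━━━━━━━━━━━━━━━━━━━━━━━━┓  
 ┃ Drawi┏━━━━━━━━━━━━━━━━━━━┓          ┃  
 ┠──────┃ HexEditor         ┃──────────┨  
 ┃+     ┠───────────────────┨    **    ┃  
 ┃      ┃00000000  B9 37 37 ┃ ***      ┃  
 ┃      ┃00000010  88 d3 f2 ┃*         ┃  
━┃      ┃00000020  ac 08 63 ┃          ┃  
 ┃      ┃00000030  aa 43 97 ┃          ┃  
 ┃      ┃00000040  66 66 5a ┃          ┃  
 ┃      ┃                   ┃          ┃  


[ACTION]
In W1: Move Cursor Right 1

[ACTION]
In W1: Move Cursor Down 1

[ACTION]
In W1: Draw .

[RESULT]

                                          
                                          
━━━━━━━━━━━━━━━━━┓                        
endarWidget      ┃                        
─────────────────┨                        
September 2022   ┃                        
u We Th Fr Sa Su ┃                        
      1  2  3  4 ┃                        
 6  7*  8  9 10 1┃                        
3 14 15 16 17 18 ┃                        
0 21 22 23 24 25 ┃                        
7┏━━━━━━━━━━━━━━━━━━━━━━━━━━━━━━━━━━━━━┓  
 ┃ Drawi┏━━━━━━━━━━━━━━━━━━━┓          ┃  
 ┠──────┃ HexEditor         ┃──────────┨  
 ┃      ┠───────────────────┨    **    ┃  
 ┃ .    ┃00000000  B9 37 37 ┃ ***      ┃  
 ┃      ┃00000010  88 d3 f2 ┃*         ┃  
━┃      ┃00000020  ac 08 63 ┃          ┃  
 ┃      ┃00000030  aa 43 97 ┃          ┃  
 ┃      ┃00000040  66 66 5a ┃          ┃  
 ┃      ┃                   ┃          ┃  


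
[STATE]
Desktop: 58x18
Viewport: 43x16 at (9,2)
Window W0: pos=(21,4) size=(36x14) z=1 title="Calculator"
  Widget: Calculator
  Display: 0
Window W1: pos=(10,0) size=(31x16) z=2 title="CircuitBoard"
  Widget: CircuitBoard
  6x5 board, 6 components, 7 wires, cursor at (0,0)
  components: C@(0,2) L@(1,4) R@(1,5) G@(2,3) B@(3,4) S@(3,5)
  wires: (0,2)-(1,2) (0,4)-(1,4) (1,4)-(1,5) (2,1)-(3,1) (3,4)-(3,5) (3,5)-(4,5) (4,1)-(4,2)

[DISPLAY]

 ┠─────────────────────────────┨           
 ┃   0 1 2 3 4 5               ┃           
 ┃0  [.]      C       ·        ┃━━━━━━━━━━━
 ┃            │       │        ┃           
 ┃1           ·       L ─ R    ┃───────────
 ┃                             ┃           
 ┃2       ·       G            ┃           
 ┃        │                    ┃           
 ┃3       ·           B ─ S    ┃           
 ┃                        │    ┃           
 ┃4       · ─ ·           ·    ┃           
 ┃Cursor: (0,0)                ┃           
 ┃                             ┃           
 ┗━━━━━━━━━━━━━━━━━━━━━━━━━━━━━┛           
            ┃└───┴───┴───┴───┘             
            ┗━━━━━━━━━━━━━━━━━━━━━━━━━━━━━━


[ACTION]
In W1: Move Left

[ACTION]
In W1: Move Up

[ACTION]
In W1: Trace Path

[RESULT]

 ┠─────────────────────────────┨           
 ┃   0 1 2 3 4 5               ┃           
 ┃0  [.]      C       ·        ┃━━━━━━━━━━━
 ┃            │       │        ┃           
 ┃1           ·       L ─ R    ┃───────────
 ┃                             ┃           
 ┃2       ·       G            ┃           
 ┃        │                    ┃           
 ┃3       ·           B ─ S    ┃           
 ┃                        │    ┃           
 ┃4       · ─ ·           ·    ┃           
 ┃Cursor: (0,0)  Trace: No conn┃           
 ┃                             ┃           
 ┗━━━━━━━━━━━━━━━━━━━━━━━━━━━━━┛           
            ┃└───┴───┴───┴───┘             
            ┗━━━━━━━━━━━━━━━━━━━━━━━━━━━━━━


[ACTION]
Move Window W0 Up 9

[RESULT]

 ┠─────────────────────────────┨───────────
 ┃   0 1 2 3 4 5               ┃           
 ┃0  [.]      C       ·        ┃           
 ┃            │       │        ┃           
 ┃1           ·       L ─ R    ┃           
 ┃                             ┃           
 ┃2       ·       G            ┃           
 ┃        │                    ┃           
 ┃3       ·           B ─ S    ┃           
 ┃                        │    ┃           
 ┃4       · ─ ·           ·    ┃           
 ┃Cursor: (0,0)  Trace: No conn┃━━━━━━━━━━━
 ┃                             ┃           
 ┗━━━━━━━━━━━━━━━━━━━━━━━━━━━━━┛           
                                           
                                           


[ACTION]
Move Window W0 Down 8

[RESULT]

 ┠─────────────────────────────┨           
 ┃   0 1 2 3 4 5               ┃           
 ┃0  [.]      C       ·        ┃━━━━━━━━━━━
 ┃            │       │        ┃           
 ┃1           ·       L ─ R    ┃───────────
 ┃                             ┃           
 ┃2       ·       G            ┃           
 ┃        │                    ┃           
 ┃3       ·           B ─ S    ┃           
 ┃                        │    ┃           
 ┃4       · ─ ·           ·    ┃           
 ┃Cursor: (0,0)  Trace: No conn┃           
 ┃                             ┃           
 ┗━━━━━━━━━━━━━━━━━━━━━━━━━━━━━┛           
            ┃└───┴───┴───┴───┘             
            ┗━━━━━━━━━━━━━━━━━━━━━━━━━━━━━━


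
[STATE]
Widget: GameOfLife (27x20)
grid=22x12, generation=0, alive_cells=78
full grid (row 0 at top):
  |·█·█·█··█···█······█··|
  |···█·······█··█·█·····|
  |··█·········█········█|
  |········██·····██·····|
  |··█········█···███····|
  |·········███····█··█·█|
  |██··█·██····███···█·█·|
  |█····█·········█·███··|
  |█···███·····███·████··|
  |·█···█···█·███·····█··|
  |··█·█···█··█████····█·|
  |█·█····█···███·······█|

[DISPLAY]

Gen: 0                     
·█·█·█··█···█······█··     
···█·······█··█·█·····     
··█·········█········█     
········██·····██·····     
··█········█···███····     
·········███····█··█·█     
██··█·██····███···█·█·     
█····█·········█·███··     
█···███·····███·████··     
·█···█···█·███·····█··     
··█·█···█··█████····█·     
█·█····█···███·······█     
                           
                           
                           
                           
                           
                           
                           


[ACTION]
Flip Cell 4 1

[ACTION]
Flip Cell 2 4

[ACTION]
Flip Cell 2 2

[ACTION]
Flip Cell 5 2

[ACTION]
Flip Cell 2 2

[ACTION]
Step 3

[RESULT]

Gen: 3                     
··███·················     
··█········███········     
······················     
··███·······██·█·██···     
███·······██···█·█·██·     
█········█···········█     
·█·······██·····██····     
█·█··█·█········████··     
█·██·█·██·······██····     
·······█········██····     
██···█············██·█     
··███·················     
                           
                           
                           
                           
                           
                           
                           
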